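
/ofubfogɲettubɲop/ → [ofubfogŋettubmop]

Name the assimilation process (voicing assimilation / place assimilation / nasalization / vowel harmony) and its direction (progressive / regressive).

place assimilation, progressive

/ɲ/→[ŋ] /ɲ/→[m].
Each target copies a feature from the preceding segment, so the direction is progressive.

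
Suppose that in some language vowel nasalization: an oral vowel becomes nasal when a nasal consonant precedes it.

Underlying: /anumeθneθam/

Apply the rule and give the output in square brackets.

[anũmẽθnẽθam]

/u/ after nasal /n/ → [ũ]
/e/ after nasal /m/ → [ẽ]
/e/ after nasal /n/ → [ẽ]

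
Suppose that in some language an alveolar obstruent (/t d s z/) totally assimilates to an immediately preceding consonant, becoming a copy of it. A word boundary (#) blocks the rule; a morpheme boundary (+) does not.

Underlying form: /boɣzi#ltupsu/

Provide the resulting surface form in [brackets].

/z/ after /ɣ/ → [ɣ] (total assimilation)
/t/ after /l/ → [l] (total assimilation)
/s/ after /p/ → [p] (total assimilation)

[boɣɣi#lluppu]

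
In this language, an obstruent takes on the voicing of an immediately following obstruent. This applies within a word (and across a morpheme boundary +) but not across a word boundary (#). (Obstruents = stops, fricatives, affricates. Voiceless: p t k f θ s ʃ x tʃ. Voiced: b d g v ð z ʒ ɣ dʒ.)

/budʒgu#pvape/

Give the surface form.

/p/ before /v/ (voiced) → [b]

[budʒgu#bvape]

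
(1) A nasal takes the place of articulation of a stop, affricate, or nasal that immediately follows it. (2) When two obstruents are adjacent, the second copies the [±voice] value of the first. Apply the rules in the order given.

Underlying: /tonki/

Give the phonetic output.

Rule 1: /n/ before /k/ (velar) → [ŋ]
After rule 1: toŋki
Rule 2: no segment meets the rule's conditions; no change.

[toŋki]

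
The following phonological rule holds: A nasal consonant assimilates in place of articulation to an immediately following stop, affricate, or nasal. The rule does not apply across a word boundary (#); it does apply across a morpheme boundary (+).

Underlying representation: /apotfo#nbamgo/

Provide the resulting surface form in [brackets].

[apotfo#mbaŋgo]

/n/ before /b/ (labial) → [m]
/m/ before /g/ (velar) → [ŋ]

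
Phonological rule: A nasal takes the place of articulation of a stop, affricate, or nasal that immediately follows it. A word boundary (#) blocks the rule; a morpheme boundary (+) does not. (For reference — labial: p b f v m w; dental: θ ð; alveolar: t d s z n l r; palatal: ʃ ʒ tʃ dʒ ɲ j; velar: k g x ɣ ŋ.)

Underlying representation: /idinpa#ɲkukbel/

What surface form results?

/n/ before /p/ (labial) → [m]
/ɲ/ before /k/ (velar) → [ŋ]

[idimpa#ŋkukbel]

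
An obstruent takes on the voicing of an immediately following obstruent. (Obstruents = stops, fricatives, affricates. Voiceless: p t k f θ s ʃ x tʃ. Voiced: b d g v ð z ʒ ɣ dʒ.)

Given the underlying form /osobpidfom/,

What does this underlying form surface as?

/b/ before /p/ (voiceless) → [p]
/d/ before /f/ (voiceless) → [t]

[osoppitfom]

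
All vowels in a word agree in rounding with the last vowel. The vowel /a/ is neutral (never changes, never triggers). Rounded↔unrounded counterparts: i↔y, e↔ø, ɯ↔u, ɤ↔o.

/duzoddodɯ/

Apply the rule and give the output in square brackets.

[dɯzɤddɤdɯ]

/u/ harmonizes with /ɯ/ ([-round]) → [ɯ]
/o/ harmonizes with /ɯ/ ([-round]) → [ɤ]
/o/ harmonizes with /ɯ/ ([-round]) → [ɤ]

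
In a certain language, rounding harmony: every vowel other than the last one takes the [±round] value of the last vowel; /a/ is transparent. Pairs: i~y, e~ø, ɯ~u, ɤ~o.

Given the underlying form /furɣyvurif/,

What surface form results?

/u/ harmonizes with /i/ ([-round]) → [ɯ]
/y/ harmonizes with /i/ ([-round]) → [i]
/u/ harmonizes with /i/ ([-round]) → [ɯ]

[fɯrɣivɯrif]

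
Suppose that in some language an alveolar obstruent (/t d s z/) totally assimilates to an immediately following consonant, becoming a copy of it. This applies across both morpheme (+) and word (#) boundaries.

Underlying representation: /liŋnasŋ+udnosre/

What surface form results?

[liŋnaŋŋ+unnorre]

/s/ before /ŋ/ → [ŋ] (total assimilation)
/d/ before /n/ → [n] (total assimilation)
/s/ before /r/ → [r] (total assimilation)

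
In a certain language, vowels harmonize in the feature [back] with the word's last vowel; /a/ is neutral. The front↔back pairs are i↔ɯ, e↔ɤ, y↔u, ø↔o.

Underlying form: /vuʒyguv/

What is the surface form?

[vuʒuguv]

/y/ harmonizes with /u/ ([+back]) → [u]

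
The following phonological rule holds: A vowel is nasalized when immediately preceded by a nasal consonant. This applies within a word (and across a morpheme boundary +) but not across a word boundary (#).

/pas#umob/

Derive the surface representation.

/o/ after nasal /m/ → [õ]

[pas#umõb]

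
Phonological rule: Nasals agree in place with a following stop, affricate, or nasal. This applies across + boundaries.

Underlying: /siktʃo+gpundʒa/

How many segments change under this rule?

1

/n/ before /dʒ/ (palatal) → [ɲ]
1 segment changes.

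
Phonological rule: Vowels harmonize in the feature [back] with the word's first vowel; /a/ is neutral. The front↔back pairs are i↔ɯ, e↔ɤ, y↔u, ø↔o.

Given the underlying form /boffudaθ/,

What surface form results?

no segment meets the rule's conditions; no change.

[boffudaθ]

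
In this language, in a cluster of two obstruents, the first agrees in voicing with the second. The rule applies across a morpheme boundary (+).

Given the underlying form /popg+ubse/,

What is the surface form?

[pobg+upse]

/p/ before /g/ (voiced) → [b]
/b/ before /s/ (voiceless) → [p]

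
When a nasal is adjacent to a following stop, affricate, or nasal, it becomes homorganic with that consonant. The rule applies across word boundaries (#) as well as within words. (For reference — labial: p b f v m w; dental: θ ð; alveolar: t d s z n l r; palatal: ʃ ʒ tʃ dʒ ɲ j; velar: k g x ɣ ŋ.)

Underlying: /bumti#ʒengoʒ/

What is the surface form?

/m/ before /t/ (alveolar) → [n]
/n/ before /g/ (velar) → [ŋ]

[bunti#ʒeŋgoʒ]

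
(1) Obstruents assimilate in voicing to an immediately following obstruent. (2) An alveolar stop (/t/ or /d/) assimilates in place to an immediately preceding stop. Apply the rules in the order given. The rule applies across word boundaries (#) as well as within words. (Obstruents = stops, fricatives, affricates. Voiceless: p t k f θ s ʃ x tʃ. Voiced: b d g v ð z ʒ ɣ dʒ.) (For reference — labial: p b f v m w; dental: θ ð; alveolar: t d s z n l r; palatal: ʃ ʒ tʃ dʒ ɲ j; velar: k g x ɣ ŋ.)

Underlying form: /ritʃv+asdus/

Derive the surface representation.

Rule 1: /tʃ/ before /v/ (voiced) → [dʒ]
Rule 1: /s/ before /d/ (voiced) → [z]
After rule 1: ridʒv+azdus
Rule 2: no segment meets the rule's conditions; no change.

[ridʒv+azdus]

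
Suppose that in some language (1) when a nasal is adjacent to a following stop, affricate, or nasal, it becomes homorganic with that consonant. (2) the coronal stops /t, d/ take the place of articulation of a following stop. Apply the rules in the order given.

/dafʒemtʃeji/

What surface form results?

[dafʒeɲtʃeji]

Rule 1: /m/ before /tʃ/ (palatal) → [ɲ]
After rule 1: dafʒeɲtʃeji
Rule 2: no segment meets the rule's conditions; no change.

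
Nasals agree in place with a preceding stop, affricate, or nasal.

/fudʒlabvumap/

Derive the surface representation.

[fudʒlabvumap]

no segment meets the rule's conditions; no change.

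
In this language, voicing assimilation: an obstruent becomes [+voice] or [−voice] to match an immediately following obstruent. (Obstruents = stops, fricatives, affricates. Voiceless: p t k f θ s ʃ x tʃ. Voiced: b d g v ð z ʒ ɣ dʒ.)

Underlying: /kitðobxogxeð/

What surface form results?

[kidðopxokxeð]

/t/ before /ð/ (voiced) → [d]
/b/ before /x/ (voiceless) → [p]
/g/ before /x/ (voiceless) → [k]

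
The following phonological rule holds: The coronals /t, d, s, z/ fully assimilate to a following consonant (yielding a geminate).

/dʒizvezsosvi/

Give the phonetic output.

/z/ before /v/ → [v] (total assimilation)
/z/ before /s/ → [s] (total assimilation)
/s/ before /v/ → [v] (total assimilation)

[dʒivvessovvi]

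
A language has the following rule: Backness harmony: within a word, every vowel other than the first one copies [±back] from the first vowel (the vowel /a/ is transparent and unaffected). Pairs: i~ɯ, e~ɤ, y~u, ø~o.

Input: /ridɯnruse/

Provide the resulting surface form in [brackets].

/ɯ/ harmonizes with /i/ ([-back]) → [i]
/u/ harmonizes with /i/ ([-back]) → [y]

[ridinryse]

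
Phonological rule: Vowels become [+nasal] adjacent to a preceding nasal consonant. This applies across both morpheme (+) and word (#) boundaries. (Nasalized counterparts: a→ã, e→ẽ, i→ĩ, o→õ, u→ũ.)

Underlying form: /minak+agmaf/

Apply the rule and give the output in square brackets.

/i/ after nasal /m/ → [ĩ]
/a/ after nasal /n/ → [ã]
/a/ after nasal /m/ → [ã]

[mĩnãk+agmãf]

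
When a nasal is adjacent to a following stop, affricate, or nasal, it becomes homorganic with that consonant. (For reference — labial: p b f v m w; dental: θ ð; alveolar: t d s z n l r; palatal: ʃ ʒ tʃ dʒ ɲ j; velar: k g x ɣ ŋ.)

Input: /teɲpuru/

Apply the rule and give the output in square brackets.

/ɲ/ before /p/ (labial) → [m]

[tempuru]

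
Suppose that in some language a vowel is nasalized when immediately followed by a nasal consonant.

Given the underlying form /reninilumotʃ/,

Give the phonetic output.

/e/ before nasal /n/ → [ẽ]
/i/ before nasal /n/ → [ĩ]
/u/ before nasal /m/ → [ũ]

[rẽnĩnilũmotʃ]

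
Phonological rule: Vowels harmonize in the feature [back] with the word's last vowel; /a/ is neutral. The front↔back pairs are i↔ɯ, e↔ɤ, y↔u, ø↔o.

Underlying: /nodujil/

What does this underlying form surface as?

[nødyjil]

/o/ harmonizes with /i/ ([-back]) → [ø]
/u/ harmonizes with /i/ ([-back]) → [y]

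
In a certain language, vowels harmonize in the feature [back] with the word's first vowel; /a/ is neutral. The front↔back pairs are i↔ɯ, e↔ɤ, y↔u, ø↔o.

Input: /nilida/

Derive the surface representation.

[nilida]

no segment meets the rule's conditions; no change.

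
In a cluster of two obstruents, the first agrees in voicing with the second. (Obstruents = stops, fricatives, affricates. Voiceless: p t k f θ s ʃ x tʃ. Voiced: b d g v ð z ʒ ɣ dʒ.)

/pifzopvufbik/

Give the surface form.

[pivzobvuvbik]

/f/ before /z/ (voiced) → [v]
/p/ before /v/ (voiced) → [b]
/f/ before /b/ (voiced) → [v]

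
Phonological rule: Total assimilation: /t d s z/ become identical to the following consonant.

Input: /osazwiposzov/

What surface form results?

/z/ before /w/ → [w] (total assimilation)
/s/ before /z/ → [z] (total assimilation)

[osawwipozzov]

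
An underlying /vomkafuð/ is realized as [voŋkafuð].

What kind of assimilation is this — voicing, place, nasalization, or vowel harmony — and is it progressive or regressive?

place assimilation, regressive

/m/→[ŋ].
Each target copies a feature from the following segment, so the direction is regressive.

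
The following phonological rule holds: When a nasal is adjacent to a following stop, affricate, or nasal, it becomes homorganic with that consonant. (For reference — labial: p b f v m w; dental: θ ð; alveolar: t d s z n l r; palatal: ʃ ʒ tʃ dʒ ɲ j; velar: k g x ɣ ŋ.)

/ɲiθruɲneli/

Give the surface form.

/ɲ/ before /n/ (alveolar) → [n]

[ɲiθrunneli]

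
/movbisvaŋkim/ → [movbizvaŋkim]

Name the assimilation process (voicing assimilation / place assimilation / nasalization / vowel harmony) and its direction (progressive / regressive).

voicing assimilation, regressive

/s/→[z].
Each target copies a feature from the following segment, so the direction is regressive.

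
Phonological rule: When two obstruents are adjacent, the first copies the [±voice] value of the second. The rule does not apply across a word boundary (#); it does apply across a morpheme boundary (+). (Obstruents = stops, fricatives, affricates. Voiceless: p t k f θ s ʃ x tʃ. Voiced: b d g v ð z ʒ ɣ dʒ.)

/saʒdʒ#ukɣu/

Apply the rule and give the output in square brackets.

/k/ before /ɣ/ (voiced) → [g]

[saʒdʒ#ugɣu]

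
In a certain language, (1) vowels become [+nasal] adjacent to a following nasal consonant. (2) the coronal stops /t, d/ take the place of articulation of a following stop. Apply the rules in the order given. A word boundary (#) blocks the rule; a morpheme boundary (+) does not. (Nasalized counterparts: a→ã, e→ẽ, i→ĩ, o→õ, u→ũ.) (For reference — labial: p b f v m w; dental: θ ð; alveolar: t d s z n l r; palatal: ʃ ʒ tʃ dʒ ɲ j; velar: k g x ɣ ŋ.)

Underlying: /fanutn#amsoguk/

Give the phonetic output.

[fãnutn#ãmsoguk]

Rule 1: /a/ before nasal /n/ → [ã]
Rule 1: /a/ before nasal /m/ → [ã]
After rule 1: fãnutn#ãmsoguk
Rule 2: no segment meets the rule's conditions; no change.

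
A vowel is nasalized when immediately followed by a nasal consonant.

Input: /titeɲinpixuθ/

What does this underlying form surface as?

[titẽɲĩnpixuθ]

/e/ before nasal /ɲ/ → [ẽ]
/i/ before nasal /n/ → [ĩ]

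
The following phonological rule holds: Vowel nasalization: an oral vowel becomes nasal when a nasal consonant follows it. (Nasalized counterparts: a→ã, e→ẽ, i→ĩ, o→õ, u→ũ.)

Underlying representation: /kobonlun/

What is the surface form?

/o/ before nasal /n/ → [õ]
/u/ before nasal /n/ → [ũ]

[kobõnlũn]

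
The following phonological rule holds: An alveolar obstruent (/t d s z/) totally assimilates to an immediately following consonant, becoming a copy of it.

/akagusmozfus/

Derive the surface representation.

[akagummoffus]

/s/ before /m/ → [m] (total assimilation)
/z/ before /f/ → [f] (total assimilation)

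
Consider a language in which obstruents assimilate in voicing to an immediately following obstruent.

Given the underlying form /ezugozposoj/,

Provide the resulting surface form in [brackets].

/z/ before /p/ (voiceless) → [s]

[ezugosposoj]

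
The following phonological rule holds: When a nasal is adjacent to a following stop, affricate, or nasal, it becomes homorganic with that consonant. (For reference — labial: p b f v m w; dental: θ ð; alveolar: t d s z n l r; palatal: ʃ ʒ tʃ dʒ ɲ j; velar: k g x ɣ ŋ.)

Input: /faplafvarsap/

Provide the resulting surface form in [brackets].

[faplafvarsap]

no segment meets the rule's conditions; no change.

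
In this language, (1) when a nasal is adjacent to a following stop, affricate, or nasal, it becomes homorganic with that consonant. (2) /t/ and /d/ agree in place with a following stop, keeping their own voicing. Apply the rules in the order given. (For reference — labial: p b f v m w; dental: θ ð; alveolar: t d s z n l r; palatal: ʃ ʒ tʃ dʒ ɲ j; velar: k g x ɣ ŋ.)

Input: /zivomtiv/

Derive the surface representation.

[zivontiv]

Rule 1: /m/ before /t/ (alveolar) → [n]
After rule 1: zivontiv
Rule 2: no segment meets the rule's conditions; no change.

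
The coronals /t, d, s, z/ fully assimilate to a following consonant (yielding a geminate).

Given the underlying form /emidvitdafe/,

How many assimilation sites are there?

/d/ before /v/ → [v] (total assimilation)
/t/ before /d/ → [d] (total assimilation)
2 segments change.

2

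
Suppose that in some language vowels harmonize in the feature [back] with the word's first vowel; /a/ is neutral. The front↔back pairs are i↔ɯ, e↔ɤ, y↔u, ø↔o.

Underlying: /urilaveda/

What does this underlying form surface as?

/i/ harmonizes with /u/ ([+back]) → [ɯ]
/e/ harmonizes with /u/ ([+back]) → [ɤ]

[urɯlavɤda]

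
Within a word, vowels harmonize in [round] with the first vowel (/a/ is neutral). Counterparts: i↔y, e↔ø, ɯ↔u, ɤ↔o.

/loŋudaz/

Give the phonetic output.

no segment meets the rule's conditions; no change.

[loŋudaz]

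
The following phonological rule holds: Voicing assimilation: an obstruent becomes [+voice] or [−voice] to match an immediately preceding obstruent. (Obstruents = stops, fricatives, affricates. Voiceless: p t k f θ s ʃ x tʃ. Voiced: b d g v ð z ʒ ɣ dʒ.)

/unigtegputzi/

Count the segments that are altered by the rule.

3

/t/ after /g/ (voiced) → [d]
/p/ after /g/ (voiced) → [b]
/z/ after /t/ (voiceless) → [s]
3 segments change.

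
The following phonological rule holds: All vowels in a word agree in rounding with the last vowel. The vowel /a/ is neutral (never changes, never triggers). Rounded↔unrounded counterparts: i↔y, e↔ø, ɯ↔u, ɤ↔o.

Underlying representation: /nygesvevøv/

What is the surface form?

[nygøsvøvøv]

/e/ harmonizes with /ø/ ([+round]) → [ø]
/e/ harmonizes with /ø/ ([+round]) → [ø]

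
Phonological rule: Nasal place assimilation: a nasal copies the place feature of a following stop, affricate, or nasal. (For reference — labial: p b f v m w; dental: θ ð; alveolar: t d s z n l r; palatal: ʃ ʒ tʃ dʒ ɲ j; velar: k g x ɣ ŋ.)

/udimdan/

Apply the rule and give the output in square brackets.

[udindan]

/m/ before /d/ (alveolar) → [n]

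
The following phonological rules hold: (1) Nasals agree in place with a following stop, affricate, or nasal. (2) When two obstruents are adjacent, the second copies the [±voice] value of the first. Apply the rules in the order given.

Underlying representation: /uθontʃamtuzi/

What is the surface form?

Rule 1: /n/ before /tʃ/ (palatal) → [ɲ]
Rule 1: /m/ before /t/ (alveolar) → [n]
After rule 1: uθoɲtʃantuzi
Rule 2: no segment meets the rule's conditions; no change.

[uθoɲtʃantuzi]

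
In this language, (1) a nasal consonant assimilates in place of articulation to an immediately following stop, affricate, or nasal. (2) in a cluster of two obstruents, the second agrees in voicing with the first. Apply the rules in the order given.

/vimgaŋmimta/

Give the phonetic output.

Rule 1: /m/ before /g/ (velar) → [ŋ]
Rule 1: /ŋ/ before /m/ (labial) → [m]
Rule 1: /m/ before /t/ (alveolar) → [n]
After rule 1: viŋgamminta
Rule 2: no segment meets the rule's conditions; no change.

[viŋgamminta]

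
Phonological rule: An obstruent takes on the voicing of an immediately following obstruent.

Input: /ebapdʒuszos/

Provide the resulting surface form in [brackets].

[ebabdʒuzzos]

/p/ before /dʒ/ (voiced) → [b]
/s/ before /z/ (voiced) → [z]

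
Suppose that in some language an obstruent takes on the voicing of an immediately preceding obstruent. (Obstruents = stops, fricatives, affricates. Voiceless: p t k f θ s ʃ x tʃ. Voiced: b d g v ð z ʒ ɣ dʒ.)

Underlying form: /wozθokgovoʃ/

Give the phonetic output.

/θ/ after /z/ (voiced) → [ð]
/g/ after /k/ (voiceless) → [k]

[wozðokkovoʃ]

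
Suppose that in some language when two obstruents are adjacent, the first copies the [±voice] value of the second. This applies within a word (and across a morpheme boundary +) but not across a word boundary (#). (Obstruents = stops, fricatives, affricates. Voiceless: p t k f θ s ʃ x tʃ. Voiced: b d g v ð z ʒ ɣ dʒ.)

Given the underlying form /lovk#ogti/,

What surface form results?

/v/ before /k/ (voiceless) → [f]
/g/ before /t/ (voiceless) → [k]

[lofk#okti]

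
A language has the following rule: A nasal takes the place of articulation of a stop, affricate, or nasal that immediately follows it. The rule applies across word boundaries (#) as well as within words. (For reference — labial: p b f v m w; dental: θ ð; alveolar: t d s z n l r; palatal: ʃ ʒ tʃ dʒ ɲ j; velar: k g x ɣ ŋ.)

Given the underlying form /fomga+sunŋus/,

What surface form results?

/m/ before /g/ (velar) → [ŋ]
/n/ before /ŋ/ (velar) → [ŋ]

[foŋga+suŋŋus]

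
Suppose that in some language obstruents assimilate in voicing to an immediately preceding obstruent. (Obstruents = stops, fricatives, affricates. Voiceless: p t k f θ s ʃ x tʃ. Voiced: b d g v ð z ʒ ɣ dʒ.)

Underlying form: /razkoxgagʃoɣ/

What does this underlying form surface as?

[razgoxkagʒoɣ]

/k/ after /z/ (voiced) → [g]
/g/ after /x/ (voiceless) → [k]
/ʃ/ after /g/ (voiced) → [ʒ]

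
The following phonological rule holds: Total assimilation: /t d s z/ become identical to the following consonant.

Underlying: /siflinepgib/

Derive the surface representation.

[siflinepgib]

no segment meets the rule's conditions; no change.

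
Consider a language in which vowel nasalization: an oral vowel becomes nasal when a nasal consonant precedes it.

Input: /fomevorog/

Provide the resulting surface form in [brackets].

/e/ after nasal /m/ → [ẽ]

[fomẽvorog]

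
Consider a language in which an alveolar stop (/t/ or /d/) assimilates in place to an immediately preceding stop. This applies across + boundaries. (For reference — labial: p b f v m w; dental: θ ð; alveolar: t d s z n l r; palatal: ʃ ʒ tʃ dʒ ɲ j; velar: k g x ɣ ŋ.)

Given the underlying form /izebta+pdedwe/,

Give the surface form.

/t/ after /b/ (labial) → [p]
/d/ after /p/ (labial) → [b]

[izebpa+pbedwe]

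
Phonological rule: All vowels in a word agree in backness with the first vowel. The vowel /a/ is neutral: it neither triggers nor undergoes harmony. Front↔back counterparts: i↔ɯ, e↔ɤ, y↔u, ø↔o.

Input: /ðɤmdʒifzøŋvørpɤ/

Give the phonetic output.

/i/ harmonizes with /ɤ/ ([+back]) → [ɯ]
/ø/ harmonizes with /ɤ/ ([+back]) → [o]
/ø/ harmonizes with /ɤ/ ([+back]) → [o]

[ðɤmdʒɯfzoŋvorpɤ]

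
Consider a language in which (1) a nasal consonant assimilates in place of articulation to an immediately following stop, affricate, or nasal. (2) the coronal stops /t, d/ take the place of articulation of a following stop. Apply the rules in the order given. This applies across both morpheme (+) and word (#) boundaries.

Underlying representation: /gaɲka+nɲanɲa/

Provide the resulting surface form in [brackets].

[gaŋka+ɲɲaɲɲa]

Rule 1: /ɲ/ before /k/ (velar) → [ŋ]
Rule 1: /n/ before /ɲ/ (palatal) → [ɲ]
Rule 1: /n/ before /ɲ/ (palatal) → [ɲ]
After rule 1: gaŋka+ɲɲaɲɲa
Rule 2: no segment meets the rule's conditions; no change.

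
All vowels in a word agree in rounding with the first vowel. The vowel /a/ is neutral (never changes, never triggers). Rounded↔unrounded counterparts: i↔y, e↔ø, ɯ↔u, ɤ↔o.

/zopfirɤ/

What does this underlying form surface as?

/i/ harmonizes with /o/ ([+round]) → [y]
/ɤ/ harmonizes with /o/ ([+round]) → [o]

[zopfyro]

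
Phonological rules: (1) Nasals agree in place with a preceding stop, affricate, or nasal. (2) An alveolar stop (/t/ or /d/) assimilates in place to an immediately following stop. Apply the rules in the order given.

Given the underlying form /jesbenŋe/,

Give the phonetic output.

[jesbenne]

Rule 1: /ŋ/ after /n/ (alveolar) → [n]
After rule 1: jesbenne
Rule 2: no segment meets the rule's conditions; no change.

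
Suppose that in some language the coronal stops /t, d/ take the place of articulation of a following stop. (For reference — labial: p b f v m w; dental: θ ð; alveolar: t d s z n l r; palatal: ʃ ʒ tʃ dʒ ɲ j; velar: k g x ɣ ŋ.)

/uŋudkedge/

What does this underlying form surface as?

[uŋugkegge]

/d/ before /k/ (velar) → [g]
/d/ before /g/ (velar) → [g]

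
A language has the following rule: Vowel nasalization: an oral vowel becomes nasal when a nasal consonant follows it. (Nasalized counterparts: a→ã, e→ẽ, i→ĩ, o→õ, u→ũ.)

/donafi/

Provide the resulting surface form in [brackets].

/o/ before nasal /n/ → [õ]

[dõnafi]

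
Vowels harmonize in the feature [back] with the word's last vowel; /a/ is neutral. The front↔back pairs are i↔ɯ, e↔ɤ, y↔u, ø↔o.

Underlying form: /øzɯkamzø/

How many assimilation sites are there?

/ɯ/ harmonizes with /ø/ ([-back]) → [i]
1 segment changes.

1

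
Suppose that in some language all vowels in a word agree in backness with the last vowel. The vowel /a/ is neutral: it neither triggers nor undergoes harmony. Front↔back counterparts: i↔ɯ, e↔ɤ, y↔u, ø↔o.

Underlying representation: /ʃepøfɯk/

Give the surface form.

/e/ harmonizes with /ɯ/ ([+back]) → [ɤ]
/ø/ harmonizes with /ɯ/ ([+back]) → [o]

[ʃɤpofɯk]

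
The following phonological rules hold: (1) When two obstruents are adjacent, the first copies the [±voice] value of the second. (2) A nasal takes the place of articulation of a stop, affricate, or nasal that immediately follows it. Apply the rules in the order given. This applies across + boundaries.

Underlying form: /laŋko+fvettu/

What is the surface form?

Rule 1: /f/ before /v/ (voiced) → [v]
After rule 1: laŋko+vvettu
Rule 2: no segment meets the rule's conditions; no change.

[laŋko+vvettu]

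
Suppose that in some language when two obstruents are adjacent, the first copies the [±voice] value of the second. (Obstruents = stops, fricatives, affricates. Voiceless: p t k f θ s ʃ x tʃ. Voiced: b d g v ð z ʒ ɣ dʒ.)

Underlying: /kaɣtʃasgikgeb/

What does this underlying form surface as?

/ɣ/ before /tʃ/ (voiceless) → [x]
/s/ before /g/ (voiced) → [z]
/k/ before /g/ (voiced) → [g]

[kaxtʃazgiggeb]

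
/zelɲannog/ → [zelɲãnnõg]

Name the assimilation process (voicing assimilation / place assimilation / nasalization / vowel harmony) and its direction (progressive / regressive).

nasalization, progressive

/a/→[ã] /o/→[õ].
Each target copies a feature from the preceding segment, so the direction is progressive.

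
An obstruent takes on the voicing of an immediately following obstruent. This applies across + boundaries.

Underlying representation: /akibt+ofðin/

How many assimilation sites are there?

2

/b/ before /t/ (voiceless) → [p]
/f/ before /ð/ (voiced) → [v]
2 segments change.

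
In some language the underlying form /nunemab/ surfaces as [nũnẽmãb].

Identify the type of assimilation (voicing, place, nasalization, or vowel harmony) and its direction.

/u/→[ũ] /e/→[ẽ] /a/→[ã].
Each target copies a feature from the preceding segment, so the direction is progressive.

nasalization, progressive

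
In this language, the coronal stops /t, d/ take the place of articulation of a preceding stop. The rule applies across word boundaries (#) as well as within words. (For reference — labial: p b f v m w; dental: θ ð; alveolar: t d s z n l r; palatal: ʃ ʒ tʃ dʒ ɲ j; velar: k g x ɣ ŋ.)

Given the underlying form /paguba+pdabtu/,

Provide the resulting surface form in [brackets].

/d/ after /p/ (labial) → [b]
/t/ after /b/ (labial) → [p]

[paguba+pbabpu]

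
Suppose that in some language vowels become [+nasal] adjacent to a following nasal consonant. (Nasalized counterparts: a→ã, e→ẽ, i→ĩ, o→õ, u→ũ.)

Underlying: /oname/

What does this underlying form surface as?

[õnãme]

/o/ before nasal /n/ → [õ]
/a/ before nasal /m/ → [ã]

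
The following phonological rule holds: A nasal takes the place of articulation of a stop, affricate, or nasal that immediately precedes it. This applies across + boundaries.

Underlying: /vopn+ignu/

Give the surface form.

/n/ after /p/ (labial) → [m]
/n/ after /g/ (velar) → [ŋ]

[vopm+igŋu]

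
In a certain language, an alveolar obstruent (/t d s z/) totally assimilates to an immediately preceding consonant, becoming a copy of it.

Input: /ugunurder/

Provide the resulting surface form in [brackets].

/d/ after /r/ → [r] (total assimilation)

[ugunurrer]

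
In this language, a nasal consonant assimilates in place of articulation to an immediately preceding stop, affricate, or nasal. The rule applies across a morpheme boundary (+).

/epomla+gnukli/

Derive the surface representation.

/n/ after /g/ (velar) → [ŋ]

[epomla+gŋukli]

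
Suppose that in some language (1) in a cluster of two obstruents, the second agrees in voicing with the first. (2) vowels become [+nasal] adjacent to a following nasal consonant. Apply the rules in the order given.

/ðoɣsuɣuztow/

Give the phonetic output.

[ðoɣzuɣuzdow]

Rule 1: /s/ after /ɣ/ (voiced) → [z]
Rule 1: /t/ after /z/ (voiced) → [d]
After rule 1: ðoɣzuɣuzdow
Rule 2: no segment meets the rule's conditions; no change.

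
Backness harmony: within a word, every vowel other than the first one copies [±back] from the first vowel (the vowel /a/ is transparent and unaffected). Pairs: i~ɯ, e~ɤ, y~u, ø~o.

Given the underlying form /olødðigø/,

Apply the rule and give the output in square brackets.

[olodðɯgo]

/ø/ harmonizes with /o/ ([+back]) → [o]
/i/ harmonizes with /o/ ([+back]) → [ɯ]
/ø/ harmonizes with /o/ ([+back]) → [o]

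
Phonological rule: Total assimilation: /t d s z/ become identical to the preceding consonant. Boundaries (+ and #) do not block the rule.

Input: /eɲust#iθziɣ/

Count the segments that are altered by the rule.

2

/t/ after /s/ → [s] (total assimilation)
/z/ after /θ/ → [θ] (total assimilation)
2 segments change.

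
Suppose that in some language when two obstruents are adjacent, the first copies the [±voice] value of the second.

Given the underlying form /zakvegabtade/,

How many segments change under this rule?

2

/k/ before /v/ (voiced) → [g]
/b/ before /t/ (voiceless) → [p]
2 segments change.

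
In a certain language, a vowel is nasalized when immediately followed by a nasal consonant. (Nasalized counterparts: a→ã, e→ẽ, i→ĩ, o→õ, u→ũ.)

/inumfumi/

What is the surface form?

[ĩnũmfũmi]

/i/ before nasal /n/ → [ĩ]
/u/ before nasal /m/ → [ũ]
/u/ before nasal /m/ → [ũ]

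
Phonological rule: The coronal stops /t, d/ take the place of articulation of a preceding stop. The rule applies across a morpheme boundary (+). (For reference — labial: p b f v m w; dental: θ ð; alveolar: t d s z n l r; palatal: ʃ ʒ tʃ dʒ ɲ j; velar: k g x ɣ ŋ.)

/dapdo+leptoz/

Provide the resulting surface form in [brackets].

[dapbo+leppoz]

/d/ after /p/ (labial) → [b]
/t/ after /p/ (labial) → [p]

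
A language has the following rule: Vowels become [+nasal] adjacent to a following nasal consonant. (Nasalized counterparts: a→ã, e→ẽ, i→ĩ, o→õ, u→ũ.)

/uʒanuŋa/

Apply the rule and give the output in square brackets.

[uʒãnũŋa]

/a/ before nasal /n/ → [ã]
/u/ before nasal /ŋ/ → [ũ]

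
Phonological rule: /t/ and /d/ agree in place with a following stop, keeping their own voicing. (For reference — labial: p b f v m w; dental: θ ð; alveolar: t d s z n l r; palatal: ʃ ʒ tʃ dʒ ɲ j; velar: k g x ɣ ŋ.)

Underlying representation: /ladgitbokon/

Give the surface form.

[laggipbokon]

/d/ before /g/ (velar) → [g]
/t/ before /b/ (labial) → [p]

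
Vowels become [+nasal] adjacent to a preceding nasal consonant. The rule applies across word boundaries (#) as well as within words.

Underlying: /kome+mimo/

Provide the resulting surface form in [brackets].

/e/ after nasal /m/ → [ẽ]
/i/ after nasal /m/ → [ĩ]
/o/ after nasal /m/ → [õ]

[komẽ+mĩmõ]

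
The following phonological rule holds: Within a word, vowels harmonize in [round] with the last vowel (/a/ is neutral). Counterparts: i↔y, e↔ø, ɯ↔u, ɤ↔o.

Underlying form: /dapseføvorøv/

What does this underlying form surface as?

[dapsøføvorøv]

/e/ harmonizes with /ø/ ([+round]) → [ø]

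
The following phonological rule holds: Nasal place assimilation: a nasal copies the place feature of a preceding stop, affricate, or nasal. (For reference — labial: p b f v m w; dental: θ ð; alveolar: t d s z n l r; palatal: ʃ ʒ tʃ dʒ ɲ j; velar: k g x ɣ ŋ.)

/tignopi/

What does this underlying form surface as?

[tigŋopi]

/n/ after /g/ (velar) → [ŋ]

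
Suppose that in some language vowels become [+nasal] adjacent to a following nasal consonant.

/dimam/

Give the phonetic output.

[dĩmãm]

/i/ before nasal /m/ → [ĩ]
/a/ before nasal /m/ → [ã]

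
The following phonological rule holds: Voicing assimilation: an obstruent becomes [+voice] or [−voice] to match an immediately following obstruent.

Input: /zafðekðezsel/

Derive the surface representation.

/f/ before /ð/ (voiced) → [v]
/k/ before /ð/ (voiced) → [g]
/z/ before /s/ (voiceless) → [s]

[zavðegðessel]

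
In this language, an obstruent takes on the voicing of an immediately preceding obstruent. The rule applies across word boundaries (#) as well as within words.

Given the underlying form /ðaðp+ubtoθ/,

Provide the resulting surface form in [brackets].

[ðaðb+ubdoθ]

/p/ after /ð/ (voiced) → [b]
/t/ after /b/ (voiced) → [d]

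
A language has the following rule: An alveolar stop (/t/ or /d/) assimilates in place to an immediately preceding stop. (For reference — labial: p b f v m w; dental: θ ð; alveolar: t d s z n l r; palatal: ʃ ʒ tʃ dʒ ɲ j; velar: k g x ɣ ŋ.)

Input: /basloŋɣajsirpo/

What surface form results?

[basloŋɣajsirpo]

no segment meets the rule's conditions; no change.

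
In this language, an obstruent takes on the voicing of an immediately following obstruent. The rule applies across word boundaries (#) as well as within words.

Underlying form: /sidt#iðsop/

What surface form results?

[sitt#iθsop]

/d/ before /t/ (voiceless) → [t]
/ð/ before /s/ (voiceless) → [θ]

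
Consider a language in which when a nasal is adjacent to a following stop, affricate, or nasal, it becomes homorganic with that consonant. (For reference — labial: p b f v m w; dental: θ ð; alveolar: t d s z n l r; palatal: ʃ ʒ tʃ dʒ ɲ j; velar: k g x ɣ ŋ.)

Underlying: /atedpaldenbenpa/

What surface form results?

[atedpaldembempa]

/n/ before /b/ (labial) → [m]
/n/ before /p/ (labial) → [m]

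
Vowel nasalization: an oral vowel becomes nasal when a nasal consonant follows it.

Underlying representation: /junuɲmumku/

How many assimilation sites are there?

3

/u/ before nasal /n/ → [ũ]
/u/ before nasal /ɲ/ → [ũ]
/u/ before nasal /m/ → [ũ]
3 segments change.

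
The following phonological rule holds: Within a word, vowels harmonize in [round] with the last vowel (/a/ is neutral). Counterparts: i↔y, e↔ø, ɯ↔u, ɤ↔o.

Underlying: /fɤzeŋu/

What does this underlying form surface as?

/ɤ/ harmonizes with /u/ ([+round]) → [o]
/e/ harmonizes with /u/ ([+round]) → [ø]

[fozøŋu]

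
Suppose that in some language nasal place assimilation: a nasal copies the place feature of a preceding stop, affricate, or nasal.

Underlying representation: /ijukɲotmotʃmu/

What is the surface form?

[ijukŋotnotʃɲu]

/ɲ/ after /k/ (velar) → [ŋ]
/m/ after /t/ (alveolar) → [n]
/m/ after /tʃ/ (palatal) → [ɲ]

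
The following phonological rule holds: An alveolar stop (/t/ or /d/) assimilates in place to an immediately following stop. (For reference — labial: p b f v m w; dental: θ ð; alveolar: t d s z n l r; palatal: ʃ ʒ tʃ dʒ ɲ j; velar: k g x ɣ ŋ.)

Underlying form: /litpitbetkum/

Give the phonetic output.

[lippipbekkum]

/t/ before /p/ (labial) → [p]
/t/ before /b/ (labial) → [p]
/t/ before /k/ (velar) → [k]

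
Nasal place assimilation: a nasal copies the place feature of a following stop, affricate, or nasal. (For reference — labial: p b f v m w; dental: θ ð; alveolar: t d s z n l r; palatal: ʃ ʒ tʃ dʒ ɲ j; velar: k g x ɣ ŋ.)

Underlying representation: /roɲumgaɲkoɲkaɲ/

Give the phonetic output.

[roɲuŋgaŋkoŋkaɲ]

/m/ before /g/ (velar) → [ŋ]
/ɲ/ before /k/ (velar) → [ŋ]
/ɲ/ before /k/ (velar) → [ŋ]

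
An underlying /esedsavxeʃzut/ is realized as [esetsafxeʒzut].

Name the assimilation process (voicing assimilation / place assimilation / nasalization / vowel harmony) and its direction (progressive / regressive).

/d/→[t] /v/→[f] /ʃ/→[ʒ].
Each target copies a feature from the following segment, so the direction is regressive.

voicing assimilation, regressive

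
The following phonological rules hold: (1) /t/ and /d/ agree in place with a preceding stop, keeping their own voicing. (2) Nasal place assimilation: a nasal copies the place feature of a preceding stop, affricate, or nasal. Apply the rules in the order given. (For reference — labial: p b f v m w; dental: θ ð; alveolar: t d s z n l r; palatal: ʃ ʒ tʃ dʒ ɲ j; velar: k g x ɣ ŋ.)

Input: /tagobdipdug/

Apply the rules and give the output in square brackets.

[tagobbipbug]

Rule 1: /d/ after /b/ (labial) → [b]
Rule 1: /d/ after /p/ (labial) → [b]
After rule 1: tagobbipbug
Rule 2: no segment meets the rule's conditions; no change.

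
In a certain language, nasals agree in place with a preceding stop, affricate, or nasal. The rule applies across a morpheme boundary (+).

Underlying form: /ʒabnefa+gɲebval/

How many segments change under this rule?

2

/n/ after /b/ (labial) → [m]
/ɲ/ after /g/ (velar) → [ŋ]
2 segments change.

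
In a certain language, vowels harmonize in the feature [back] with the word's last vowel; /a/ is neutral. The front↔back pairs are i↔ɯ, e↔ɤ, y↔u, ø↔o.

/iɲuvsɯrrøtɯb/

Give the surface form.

/i/ harmonizes with /ɯ/ ([+back]) → [ɯ]
/ø/ harmonizes with /ɯ/ ([+back]) → [o]

[ɯɲuvsɯrrotɯb]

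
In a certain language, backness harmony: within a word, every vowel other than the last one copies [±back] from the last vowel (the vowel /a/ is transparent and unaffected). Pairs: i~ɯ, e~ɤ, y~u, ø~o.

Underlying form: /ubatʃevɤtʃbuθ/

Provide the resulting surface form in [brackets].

/e/ harmonizes with /u/ ([+back]) → [ɤ]

[ubatʃɤvɤtʃbuθ]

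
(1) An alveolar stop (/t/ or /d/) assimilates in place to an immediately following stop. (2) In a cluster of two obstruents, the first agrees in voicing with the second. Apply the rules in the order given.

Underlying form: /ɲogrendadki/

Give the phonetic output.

Rule 1: /d/ before /k/ (velar) → [g]
After rule 1: ɲogrendagki
Rule 2: /g/ before /k/ (voiceless) → [k]

[ɲogrendakki]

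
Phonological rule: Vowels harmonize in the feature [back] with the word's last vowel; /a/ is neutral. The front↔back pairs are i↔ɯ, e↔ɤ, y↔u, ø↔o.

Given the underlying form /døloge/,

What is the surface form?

/o/ harmonizes with /e/ ([-back]) → [ø]

[døløge]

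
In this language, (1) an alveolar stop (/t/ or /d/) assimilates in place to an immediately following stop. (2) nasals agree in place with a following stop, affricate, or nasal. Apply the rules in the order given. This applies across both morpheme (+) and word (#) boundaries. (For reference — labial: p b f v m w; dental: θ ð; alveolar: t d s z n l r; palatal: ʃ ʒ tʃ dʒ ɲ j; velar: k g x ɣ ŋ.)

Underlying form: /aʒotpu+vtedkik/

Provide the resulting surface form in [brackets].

Rule 1: /t/ before /p/ (labial) → [p]
Rule 1: /d/ before /k/ (velar) → [g]
After rule 1: aʒoppu+vtegkik
Rule 2: no segment meets the rule's conditions; no change.

[aʒoppu+vtegkik]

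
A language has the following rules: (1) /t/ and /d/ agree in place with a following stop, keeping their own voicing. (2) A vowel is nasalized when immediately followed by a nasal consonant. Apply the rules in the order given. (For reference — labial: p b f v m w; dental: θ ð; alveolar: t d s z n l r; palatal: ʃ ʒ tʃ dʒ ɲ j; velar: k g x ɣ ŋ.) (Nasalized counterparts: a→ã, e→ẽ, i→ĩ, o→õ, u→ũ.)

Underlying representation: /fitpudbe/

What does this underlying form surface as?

Rule 1: /t/ before /p/ (labial) → [p]
Rule 1: /d/ before /b/ (labial) → [b]
After rule 1: fippubbe
Rule 2: no segment meets the rule's conditions; no change.

[fippubbe]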